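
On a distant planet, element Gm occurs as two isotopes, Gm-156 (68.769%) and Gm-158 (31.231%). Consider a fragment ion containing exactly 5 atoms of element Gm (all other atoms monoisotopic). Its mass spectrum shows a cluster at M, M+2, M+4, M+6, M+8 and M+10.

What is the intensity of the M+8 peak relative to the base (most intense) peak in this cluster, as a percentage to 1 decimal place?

9.4%

Binomial terms of (0.68769 + 0.31231)^5: M 0.1538, M+2 0.3492, M+4 0.3172, M+6 0.1441, M+8 0.0327, M+10 0.0030 → M+2 is the base peak.
P(M+2) = C(5,1) × 0.68769^4 × 0.31231^1 = 5 × 0.223651 × 0.31231 = 0.349242 (base)
P(M+8) = C(5,4) × 0.68769^1 × 0.31231^4 = 5 × 0.68769 × 0.00951357 = 0.032712
Relative intensity = 0.032712 / 0.349242 × 100 = 9.4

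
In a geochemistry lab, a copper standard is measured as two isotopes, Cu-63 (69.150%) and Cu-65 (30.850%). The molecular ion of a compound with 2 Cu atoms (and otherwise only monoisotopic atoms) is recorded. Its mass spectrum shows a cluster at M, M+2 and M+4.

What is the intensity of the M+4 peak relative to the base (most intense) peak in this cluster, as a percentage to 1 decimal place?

Binomial terms of (0.69150 + 0.30850)^2: M 0.4782, M+2 0.4267, M+4 0.0952 → M is the base peak.
P(M) = C(2,0) × 0.69150^2 × 0.30850^0 = 1 × 0.47817225 × 1.0000 = 0.478172 (base)
P(M+4) = C(2,2) × 0.69150^0 × 0.30850^2 = 1 × 1.0000 × 0.09517225 = 0.095172
Relative intensity = 0.095172 / 0.478172 × 100 = 19.9

19.9%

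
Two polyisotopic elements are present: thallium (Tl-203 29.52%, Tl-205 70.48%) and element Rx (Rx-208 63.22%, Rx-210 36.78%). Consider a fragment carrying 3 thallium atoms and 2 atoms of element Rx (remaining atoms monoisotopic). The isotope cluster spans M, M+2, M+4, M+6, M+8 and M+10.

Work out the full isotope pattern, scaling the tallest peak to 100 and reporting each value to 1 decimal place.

Thallium pattern (n=3): 0.02572463 : 0.18425524 : 0.43991564 : 0.35010449
Element Rx pattern (n=2): 0.39967684 : 0.46504632 : 0.13527684
Convolve the two distributions (both contribute in 2-u steps):
  M: 0.02572463×0.39967684 = 0.010282
  M+2: 0.02572463×0.46504632 + 0.18425524×0.39967684 = 0.085606
  M+4: 0.02572463×0.13527684 + 0.18425524×0.46504632 + 0.43991564×0.39967684 = 0.264991
  M+6: 0.18425524×0.13527684 + 0.43991564×0.46504632 + 0.35010449×0.39967684 = 0.369435
  M+8: 0.43991564×0.13527684 + 0.35010449×0.46504632 = 0.222325
  M+10: 0.35010449×0.13527684 = 0.047361
Scale to base peak (0.369435) = 100: 2.8 : 23.2 : 71.7 : 100.0 : 60.2 : 12.8

2.8 : 23.2 : 71.7 : 100.0 : 60.2 : 12.8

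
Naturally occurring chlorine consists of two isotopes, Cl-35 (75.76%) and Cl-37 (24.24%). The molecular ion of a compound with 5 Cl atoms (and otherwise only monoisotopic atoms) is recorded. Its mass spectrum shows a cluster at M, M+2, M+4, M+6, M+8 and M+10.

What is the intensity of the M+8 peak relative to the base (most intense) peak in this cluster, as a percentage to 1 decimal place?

3.3%

Binomial terms of (0.7576 + 0.2424)^5: M 0.2496, M+2 0.3993, M+4 0.2555, M+6 0.0817, M+8 0.0131, M+10 0.0008 → M+2 is the base peak.
P(M+2) = C(5,1) × 0.7576^4 × 0.2424^1 = 5 × 0.32942751 × 0.2424 = 0.399266 (base)
P(M+8) = C(5,4) × 0.7576^1 × 0.2424^4 = 5 × 0.7576 × 0.00345247 = 0.013078
Relative intensity = 0.013078 / 0.399266 × 100 = 3.3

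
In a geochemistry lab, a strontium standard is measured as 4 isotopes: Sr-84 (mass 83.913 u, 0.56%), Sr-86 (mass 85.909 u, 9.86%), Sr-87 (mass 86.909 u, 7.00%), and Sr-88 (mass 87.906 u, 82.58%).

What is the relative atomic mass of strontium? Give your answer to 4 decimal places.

87.6169 u

The abundance-weighted mean is 0.0056 × 83.913 + 0.0986 × 85.909 + 0.0700 × 86.909 + 0.8258 × 87.906
= 0.46991 + 8.47063 + 6.08363 + 72.59277 = 87.61694 u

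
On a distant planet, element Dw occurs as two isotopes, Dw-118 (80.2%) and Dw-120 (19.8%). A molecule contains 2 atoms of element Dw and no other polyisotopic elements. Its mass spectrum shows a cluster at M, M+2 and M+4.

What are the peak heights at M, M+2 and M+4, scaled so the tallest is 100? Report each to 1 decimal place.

100.0 : 49.4 : 6.1

Expanding (0.802 + 0.198)^2:
P(M) = 0.802^2 = 0.643204
P(M+2) = 2 × 0.802^1 × 0.198^1 = 0.317592
P(M+4) = 0.198^2 = 0.039204
The M peak is largest (0.643204); scaling to 100 gives 100.0 : 49.4 : 6.1.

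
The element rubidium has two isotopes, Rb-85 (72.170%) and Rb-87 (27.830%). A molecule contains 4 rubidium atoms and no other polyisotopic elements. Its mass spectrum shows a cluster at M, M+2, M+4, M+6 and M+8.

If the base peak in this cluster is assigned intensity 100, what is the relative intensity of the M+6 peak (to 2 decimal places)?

14.87

(0.72170 + 0.27830)^4 gives M 0.2713, M+2 0.4184, M+4 0.2420, M+6 0.0622, M+8 0.0060; the largest is M+2.
P(M+2) = C(4,1) × 0.72170^3 × 0.27830^1 = 4 × 0.37589809 × 0.2783 = 0.418450 (base)
P(M+6) = C(4,3) × 0.72170^1 × 0.27830^3 = 4 × 0.7217 × 0.02155458 = 0.062224
Relative intensity = 0.062224 / 0.418450 × 100 = 14.87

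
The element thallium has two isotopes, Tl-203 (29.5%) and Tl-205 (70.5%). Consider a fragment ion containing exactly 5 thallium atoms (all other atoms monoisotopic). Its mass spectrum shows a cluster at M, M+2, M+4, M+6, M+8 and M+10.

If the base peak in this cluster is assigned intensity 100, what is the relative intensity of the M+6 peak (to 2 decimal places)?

(0.295 + 0.705)^5 gives M 0.0022, M+2 0.0267, M+4 0.1276, M+6 0.3049, M+8 0.3644, M+10 0.1742; the largest is M+8.
P(M+8) = C(5,4) × 0.295^1 × 0.705^4 = 5 × 0.2950 × 0.24703385 = 0.364375 (base)
P(M+6) = C(5,3) × 0.295^2 × 0.705^3 = 10 × 0.087025 × 0.35040263 = 0.304938
Relative intensity = 0.304938 / 0.364375 × 100 = 83.69

83.69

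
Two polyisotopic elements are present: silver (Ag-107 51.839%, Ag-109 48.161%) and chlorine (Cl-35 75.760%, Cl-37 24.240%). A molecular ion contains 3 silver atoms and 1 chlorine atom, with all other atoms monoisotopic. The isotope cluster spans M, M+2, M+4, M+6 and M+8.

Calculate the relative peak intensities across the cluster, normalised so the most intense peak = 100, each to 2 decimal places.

Silver pattern (n=3): 0.13930601 : 0.38826655 : 0.36071887 : 0.11170857
Chlorine pattern (n=1): 0.7576 : 0.2424
Convolve the two distributions (both contribute in 2-u steps):
  M: 0.13930601×0.7576 = 0.105538
  M+2: 0.13930601×0.2424 + 0.38826655×0.7576 = 0.327919
  M+4: 0.38826655×0.2424 + 0.36071887×0.7576 = 0.367396
  M+6: 0.36071887×0.2424 + 0.11170857×0.7576 = 0.172069
  M+8: 0.11170857×0.2424 = 0.027078
Scale to base peak (0.367396) = 100: 28.73 : 89.25 : 100.00 : 46.83 : 7.37

28.73 : 89.25 : 100.00 : 46.83 : 7.37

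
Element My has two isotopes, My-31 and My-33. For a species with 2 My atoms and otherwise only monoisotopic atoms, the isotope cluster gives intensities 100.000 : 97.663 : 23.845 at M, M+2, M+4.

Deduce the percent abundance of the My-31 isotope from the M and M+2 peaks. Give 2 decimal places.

Write p for the My-31 fraction. I(M+2)/I(M) = [C(2,1)·p^1·(1−p)] / p^2 = 2·(1−p)/p = 97.663/100.000 = 0.9766
(1−p)/p = 0.9766/2 = 0.4883  ⇒  p = 1/(1 + 0.4883) = 0.6719
My-31: 67.19%, My-33: 32.81%.

67.19%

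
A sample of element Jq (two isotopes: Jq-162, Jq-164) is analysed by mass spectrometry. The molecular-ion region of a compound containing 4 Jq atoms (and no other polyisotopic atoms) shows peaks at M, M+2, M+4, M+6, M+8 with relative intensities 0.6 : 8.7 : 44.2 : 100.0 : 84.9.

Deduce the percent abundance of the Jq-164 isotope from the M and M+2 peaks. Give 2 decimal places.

If p is the fraction of Jq that is Jq-162, then I(M+2)/I(M) = [C(4,1)·p^3·(1−p)] / p^4 = 4·(1−p)/p = 8.7/0.6 = 14.5000
(1−p)/p = 14.5000/4 = 3.6250  ⇒  p = 1/(1 + 3.6250) = 0.2162
Jq-162: 21.62%, Jq-164: 78.38%.

78.38%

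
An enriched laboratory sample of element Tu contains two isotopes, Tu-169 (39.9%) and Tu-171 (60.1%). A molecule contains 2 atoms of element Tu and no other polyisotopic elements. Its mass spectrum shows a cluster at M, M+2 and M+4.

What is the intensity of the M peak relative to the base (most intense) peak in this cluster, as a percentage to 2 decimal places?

33.19%

(0.399 + 0.601)^2 gives M 0.1592, M+2 0.4796, M+4 0.3612; the largest is M+2.
P(M+2) = C(2,1) × 0.399^1 × 0.601^1 = 2 × 0.3990 × 0.6010 = 0.479598 (base)
P(M) = C(2,0) × 0.399^2 × 0.601^0 = 1 × 0.159201 × 1.0000 = 0.159201
Relative intensity = 0.159201 / 0.479598 × 100 = 33.19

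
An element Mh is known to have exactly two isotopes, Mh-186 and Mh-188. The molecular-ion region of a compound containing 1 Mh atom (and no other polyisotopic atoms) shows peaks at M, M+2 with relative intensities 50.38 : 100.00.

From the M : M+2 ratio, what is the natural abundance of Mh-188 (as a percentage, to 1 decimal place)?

If p is the fraction of Mh that is Mh-186, then I(M+2)/I(M) = [C(1,1)·p^0·(1−p)] / p^1 = 1·(1−p)/p = 100.00/50.38 = 1.9849
(1−p)/p = 1.9849/1 = 1.9849  ⇒  p = 1/(1 + 1.9849) = 0.3350
Mh-186: 33.5%, Mh-188: 66.5%.

66.5%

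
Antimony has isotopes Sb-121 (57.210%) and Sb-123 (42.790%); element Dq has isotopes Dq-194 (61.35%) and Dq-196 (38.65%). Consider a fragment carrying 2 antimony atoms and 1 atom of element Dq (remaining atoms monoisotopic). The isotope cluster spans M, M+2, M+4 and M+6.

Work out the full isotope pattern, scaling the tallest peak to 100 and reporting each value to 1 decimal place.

47.0 : 100.0 : 70.6 : 16.6

Antimony pattern (n=2): 0.32729841 : 0.48960318 : 0.18309841
Element Dq pattern (n=1): 0.6135 : 0.3865
Convolve the two distributions (both contribute in 2-u steps):
  M: 0.32729841×0.6135 = 0.200798
  M+2: 0.32729841×0.3865 + 0.48960318×0.6135 = 0.426872
  M+4: 0.48960318×0.3865 + 0.18309841×0.6135 = 0.301563
  M+6: 0.18309841×0.3865 = 0.070768
Scale to base peak (0.426872) = 100: 47.0 : 100.0 : 70.6 : 16.6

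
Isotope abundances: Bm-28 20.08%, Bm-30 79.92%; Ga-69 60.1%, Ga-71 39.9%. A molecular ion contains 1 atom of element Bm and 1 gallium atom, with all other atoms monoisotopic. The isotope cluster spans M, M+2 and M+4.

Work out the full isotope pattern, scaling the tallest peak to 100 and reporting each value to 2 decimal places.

21.53 : 100.00 : 56.90

Element Bm pattern (n=1): 0.2008 : 0.7992
Gallium pattern (n=1): 0.6010 : 0.3990
Convolve the two distributions (both contribute in 2-u steps):
  M: 0.2008×0.6010 = 0.120681
  M+2: 0.2008×0.3990 + 0.7992×0.6010 = 0.560438
  M+4: 0.7992×0.3990 = 0.318881
Scale to base peak (0.560438) = 100: 21.53 : 100.00 : 56.90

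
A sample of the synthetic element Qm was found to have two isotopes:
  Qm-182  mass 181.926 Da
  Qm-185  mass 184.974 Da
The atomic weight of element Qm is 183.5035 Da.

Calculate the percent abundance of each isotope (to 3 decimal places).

Let x be the fractional abundance of Qm-182; then Qm-185 has abundance 1 − x.
181.926·x + 184.974·(1 − x) = 183.5035
(181.926 − 184.974)·x = 183.5035 − 184.974
x = -1.4705 / -3.048 = 0.48245 → 48.245% Qm-182, 51.755% Qm-185.

Qm-182: 48.245%, Qm-185: 51.755%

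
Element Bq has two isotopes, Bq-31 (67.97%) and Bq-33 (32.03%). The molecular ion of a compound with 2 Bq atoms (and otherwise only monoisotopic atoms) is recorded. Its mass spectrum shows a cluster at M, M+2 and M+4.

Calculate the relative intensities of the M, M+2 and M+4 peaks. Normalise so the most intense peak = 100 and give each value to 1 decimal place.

Each Bq atom is independently Bq-31 (p = 0.6797) or Bq-33 (q = 0.3203); the cluster is the binomial expansion (p + q)^2.
P(M) = 0.6797^2 = 0.461992
P(M+2) = 2 × 0.6797^1 × 0.3203^1 = 0.435416
P(M+4) = 0.3203^2 = 0.102592
The M peak is largest (0.461992); scaling to 100 gives 100.0 : 94.2 : 22.2.

100.0 : 94.2 : 22.2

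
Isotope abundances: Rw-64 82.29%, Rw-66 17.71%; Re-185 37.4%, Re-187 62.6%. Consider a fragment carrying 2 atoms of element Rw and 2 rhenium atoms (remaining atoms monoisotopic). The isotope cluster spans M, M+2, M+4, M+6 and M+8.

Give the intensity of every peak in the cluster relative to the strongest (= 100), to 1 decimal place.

23.3 : 88.1 : 100.0 : 31.7 : 3.0

Element Rw pattern (n=2): 0.67716441 : 0.29147118 : 0.03136441
Rhenium pattern (n=2): 0.139876 : 0.468248 : 0.391876
Convolve the two distributions (both contribute in 2-u steps):
  M: 0.67716441×0.139876 = 0.094719
  M+2: 0.67716441×0.468248 + 0.29147118×0.139876 = 0.357851
  M+4: 0.67716441×0.391876 + 0.29147118×0.468248 + 0.03136441×0.139876 = 0.406232
  M+6: 0.29147118×0.391876 + 0.03136441×0.468248 = 0.128907
  M+8: 0.03136441×0.391876 = 0.012291
Scale to base peak (0.406232) = 100: 23.3 : 88.1 : 100.0 : 31.7 : 3.0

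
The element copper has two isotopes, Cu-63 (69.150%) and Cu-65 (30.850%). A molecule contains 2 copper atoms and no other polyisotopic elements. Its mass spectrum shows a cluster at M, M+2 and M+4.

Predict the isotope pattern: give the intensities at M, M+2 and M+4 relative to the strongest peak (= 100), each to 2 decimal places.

100.00 : 89.23 : 19.90

Expanding (0.69150 + 0.30850)^2:
P(M) = 0.69150^2 = 0.478172
P(M+2) = 2 × 0.69150^1 × 0.30850^1 = 0.426656
P(M+4) = 0.30850^2 = 0.095172
The M peak is largest (0.478172); scaling to 100 gives 100.00 : 89.23 : 19.90.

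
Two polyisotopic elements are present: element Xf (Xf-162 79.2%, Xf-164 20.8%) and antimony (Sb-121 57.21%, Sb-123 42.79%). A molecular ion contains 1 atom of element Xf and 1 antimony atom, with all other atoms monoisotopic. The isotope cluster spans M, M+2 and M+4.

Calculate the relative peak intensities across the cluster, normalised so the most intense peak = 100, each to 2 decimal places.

98.95 : 100.00 : 19.44

Element Xf pattern (n=1): 0.7920 : 0.2080
Antimony pattern (n=1): 0.5721 : 0.4279
Convolve the two distributions (both contribute in 2-u steps):
  M: 0.7920×0.5721 = 0.453103
  M+2: 0.7920×0.4279 + 0.2080×0.5721 = 0.457894
  M+4: 0.2080×0.4279 = 0.089003
Scale to base peak (0.457894) = 100: 98.95 : 100.00 : 19.44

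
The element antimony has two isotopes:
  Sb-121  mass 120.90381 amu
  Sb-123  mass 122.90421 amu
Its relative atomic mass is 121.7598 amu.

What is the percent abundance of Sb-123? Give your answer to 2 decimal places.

With x = fraction of Sb-121 (so Sb-123 is 1 − x):
120.90381·x + 122.90421·(1 − x) = 121.7598
(120.90381 − 122.90421)·x = 121.7598 − 122.90421
x = -1.14441 / -2.00040 = 0.57209 → 57.21% Sb-121, 42.79% Sb-123.

42.79%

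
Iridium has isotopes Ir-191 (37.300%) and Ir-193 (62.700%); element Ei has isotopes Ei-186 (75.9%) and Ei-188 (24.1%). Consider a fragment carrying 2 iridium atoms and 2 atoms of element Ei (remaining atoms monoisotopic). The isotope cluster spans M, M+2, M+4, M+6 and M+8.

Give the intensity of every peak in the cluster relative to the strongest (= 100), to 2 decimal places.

Iridium pattern (n=2): 0.139129 : 0.467742 : 0.393129
Element Ei pattern (n=2): 0.576081 : 0.365838 : 0.058081
Convolve the two distributions (both contribute in 2-u steps):
  M: 0.139129×0.576081 = 0.080150
  M+2: 0.139129×0.365838 + 0.467742×0.576081 = 0.320356
  M+4: 0.139129×0.058081 + 0.467742×0.365838 + 0.393129×0.576081 = 0.405673
  M+6: 0.467742×0.058081 + 0.393129×0.365838 = 0.170988
  M+8: 0.393129×0.058081 = 0.022833
Scale to base peak (0.405673) = 100: 19.76 : 78.97 : 100.00 : 42.15 : 5.63

19.76 : 78.97 : 100.00 : 42.15 : 5.63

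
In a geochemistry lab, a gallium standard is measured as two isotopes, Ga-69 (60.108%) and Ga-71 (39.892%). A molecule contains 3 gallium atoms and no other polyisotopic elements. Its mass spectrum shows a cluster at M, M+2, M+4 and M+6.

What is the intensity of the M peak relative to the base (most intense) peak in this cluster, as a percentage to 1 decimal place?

(0.60108 + 0.39892)^3 gives M 0.2172, M+2 0.4324, M+4 0.2870, M+6 0.0635; the largest is M+2.
P(M+2) = C(3,1) × 0.60108^2 × 0.39892^1 = 3 × 0.36129717 × 0.39892 = 0.432386 (base)
P(M) = C(3,0) × 0.60108^3 × 0.39892^0 = 1 × 0.2171685 × 1.0000 = 0.217169
Relative intensity = 0.217169 / 0.432386 × 100 = 50.2

50.2%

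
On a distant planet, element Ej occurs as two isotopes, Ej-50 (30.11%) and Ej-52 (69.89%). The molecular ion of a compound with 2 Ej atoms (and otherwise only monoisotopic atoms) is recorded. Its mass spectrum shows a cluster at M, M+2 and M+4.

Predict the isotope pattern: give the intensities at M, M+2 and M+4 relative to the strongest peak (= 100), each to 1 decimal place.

18.6 : 86.2 : 100.0

The 2 Ej atoms are independent, so intensities follow the terms of (0.3011 + 0.6989)^2.
P(M) = 0.3011^2 = 0.090661
P(M+2) = 2 × 0.3011^1 × 0.6989^1 = 0.420878
P(M+4) = 0.6989^2 = 0.488461
The M+4 peak is largest (0.488461); scaling to 100 gives 18.6 : 86.2 : 100.0.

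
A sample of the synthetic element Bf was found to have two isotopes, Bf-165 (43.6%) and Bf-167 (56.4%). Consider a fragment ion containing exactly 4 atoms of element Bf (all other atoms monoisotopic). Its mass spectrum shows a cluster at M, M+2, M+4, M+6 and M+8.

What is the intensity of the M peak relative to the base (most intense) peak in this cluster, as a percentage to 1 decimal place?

Binomial terms of (0.436 + 0.564)^4: M 0.0361, M+2 0.1870, M+4 0.3628, M+6 0.3129, M+8 0.1012 → M+4 is the base peak.
P(M+4) = C(4,2) × 0.436^2 × 0.564^2 = 6 × 0.190096 × 0.318096 = 0.362813 (base)
P(M) = C(4,0) × 0.436^4 × 0.564^0 = 1 × 0.03613649 × 1.0000 = 0.036136
Relative intensity = 0.036136 / 0.362813 × 100 = 10.0

10.0%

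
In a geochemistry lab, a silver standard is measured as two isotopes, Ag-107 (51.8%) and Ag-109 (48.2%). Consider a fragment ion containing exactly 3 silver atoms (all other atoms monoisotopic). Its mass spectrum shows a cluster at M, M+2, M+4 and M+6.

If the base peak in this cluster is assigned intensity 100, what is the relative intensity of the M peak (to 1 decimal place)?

Term probabilities: M 0.1390, M+2 0.3880, M+4 0.3610, M+6 0.1120. Base peak = M+2.
P(M+2) = C(3,1) × 0.518^2 × 0.482^1 = 3 × 0.268324 × 0.4820 = 0.387997 (base)
P(M) = C(3,0) × 0.518^3 × 0.482^0 = 1 × 0.13899183 × 1.0000 = 0.138992
Relative intensity = 0.138992 / 0.387997 × 100 = 35.8

35.8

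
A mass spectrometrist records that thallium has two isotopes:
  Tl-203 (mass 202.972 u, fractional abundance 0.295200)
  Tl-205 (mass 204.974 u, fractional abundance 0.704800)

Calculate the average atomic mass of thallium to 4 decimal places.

Weight each isotope mass by its fractional abundance: 0.295200 × 202.972 + 0.704800 × 204.974
= 59.91733 + 144.46568 = 204.38301 u

204.3830 u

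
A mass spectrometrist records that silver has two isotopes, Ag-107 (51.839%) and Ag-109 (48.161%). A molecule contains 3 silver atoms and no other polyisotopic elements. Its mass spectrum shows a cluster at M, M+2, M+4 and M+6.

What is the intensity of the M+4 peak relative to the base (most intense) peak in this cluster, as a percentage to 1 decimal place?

Binomial terms of (0.51839 + 0.48161)^3: M 0.1393, M+2 0.3883, M+4 0.3607, M+6 0.1117 → M+2 is the base peak.
P(M+2) = C(3,1) × 0.51839^2 × 0.48161^1 = 3 × 0.26872819 × 0.48161 = 0.388267 (base)
P(M+4) = C(3,2) × 0.51839^1 × 0.48161^2 = 3 × 0.51839 × 0.23194819 = 0.360719
Relative intensity = 0.360719 / 0.388267 × 100 = 92.9

92.9%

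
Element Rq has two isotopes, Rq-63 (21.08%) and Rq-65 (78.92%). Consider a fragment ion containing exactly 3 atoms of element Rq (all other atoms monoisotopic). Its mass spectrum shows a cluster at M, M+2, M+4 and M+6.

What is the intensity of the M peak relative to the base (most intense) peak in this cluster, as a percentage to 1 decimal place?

1.9%

(0.2108 + 0.7892)^3 gives M 0.0094, M+2 0.1052, M+4 0.3939, M+6 0.4915; the largest is M+6.
P(M+6) = C(3,3) × 0.2108^0 × 0.7892^3 = 1 × 1.0000 × 0.49154268 = 0.491543 (base)
P(M) = C(3,0) × 0.2108^3 × 0.7892^0 = 1 × 0.00936724 × 1.0000 = 0.009367
Relative intensity = 0.009367 / 0.491543 × 100 = 1.9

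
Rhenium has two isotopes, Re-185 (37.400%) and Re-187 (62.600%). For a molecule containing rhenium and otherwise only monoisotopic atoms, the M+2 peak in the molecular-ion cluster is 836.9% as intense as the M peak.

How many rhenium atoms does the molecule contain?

5

For n independent Re atoms, I(M+2)/I(M) = n · (abundance Re-187) / (abundance Re-185) = n · 0.62600/0.37400.
n = 8.369 × 0.37400/0.62600 = 5.00 ≈ 5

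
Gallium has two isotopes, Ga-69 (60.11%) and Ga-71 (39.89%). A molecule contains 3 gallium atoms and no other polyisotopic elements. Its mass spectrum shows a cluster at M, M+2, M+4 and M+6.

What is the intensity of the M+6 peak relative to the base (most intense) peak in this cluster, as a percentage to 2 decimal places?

Term probabilities: M 0.2172, M+2 0.4324, M+4 0.2869, M+6 0.0635. Base peak = M+2.
P(M+2) = C(3,1) × 0.6011^2 × 0.3989^1 = 3 × 0.36132121 × 0.3989 = 0.432393 (base)
P(M+6) = C(3,3) × 0.6011^0 × 0.3989^3 = 1 × 1.0000 × 0.06347345 = 0.063473
Relative intensity = 0.063473 / 0.432393 × 100 = 14.68

14.68%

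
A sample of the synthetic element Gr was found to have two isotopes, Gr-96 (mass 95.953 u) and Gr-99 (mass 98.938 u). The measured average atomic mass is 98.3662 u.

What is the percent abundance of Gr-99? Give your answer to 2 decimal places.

Let x be the fractional abundance of Gr-96; then Gr-99 has abundance 1 − x.
95.953·x + 98.938·(1 − x) = 98.3662
(95.953 − 98.938)·x = 98.3662 − 98.938
x = -0.5718 / -2.985 = 0.19156 → 19.16% Gr-96, 80.84% Gr-99.

80.84%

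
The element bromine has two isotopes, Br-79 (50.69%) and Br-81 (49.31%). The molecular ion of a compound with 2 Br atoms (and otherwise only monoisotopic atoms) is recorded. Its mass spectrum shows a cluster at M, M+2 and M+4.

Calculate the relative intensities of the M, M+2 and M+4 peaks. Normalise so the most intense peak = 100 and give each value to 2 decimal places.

51.40 : 100.00 : 48.64

The 2 Br atoms are independent, so intensities follow the terms of (0.5069 + 0.4931)^2.
P(M) = 0.5069^2 = 0.256948
P(M+2) = 2 × 0.5069^1 × 0.4931^1 = 0.499905
P(M+4) = 0.4931^2 = 0.243148
The M+2 peak is largest (0.499905); scaling to 100 gives 51.40 : 100.00 : 48.64.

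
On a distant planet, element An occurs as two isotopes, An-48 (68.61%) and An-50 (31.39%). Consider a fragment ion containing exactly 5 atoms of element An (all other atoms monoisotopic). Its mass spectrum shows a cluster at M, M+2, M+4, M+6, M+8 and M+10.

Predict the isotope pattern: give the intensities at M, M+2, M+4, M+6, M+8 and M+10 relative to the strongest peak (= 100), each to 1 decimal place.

Expanding (0.6861 + 0.3139)^5:
P(M) = 0.6861^5 = 0.152033
P(M+2) = 5 × 0.6861^4 × 0.3139^1 = 0.347785
P(M+4) = 10 × 0.6861^3 × 0.3139^2 = 0.318233
P(M+6) = 10 × 0.6861^2 × 0.3139^3 = 0.145596
P(M+8) = 5 × 0.6861^1 × 0.3139^4 = 0.033306
P(M+10) = 0.3139^5 = 0.003048
The M+2 peak is largest (0.347785); scaling to 100 gives 43.7 : 100.0 : 91.5 : 41.9 : 9.6 : 0.9.

43.7 : 100.0 : 91.5 : 41.9 : 9.6 : 0.9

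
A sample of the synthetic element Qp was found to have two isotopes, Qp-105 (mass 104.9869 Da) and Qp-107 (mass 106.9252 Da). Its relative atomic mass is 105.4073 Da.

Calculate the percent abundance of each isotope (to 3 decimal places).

Let x be the fractional abundance of Qp-105; then Qp-107 has abundance 1 − x.
104.9869·x + 106.9252·(1 − x) = 105.4073
(104.9869 − 106.9252)·x = 105.4073 − 106.9252
x = -1.5179 / -1.9383 = 0.78311 → 78.311% Qp-105, 21.689% Qp-107.

Qp-105: 78.311%, Qp-107: 21.689%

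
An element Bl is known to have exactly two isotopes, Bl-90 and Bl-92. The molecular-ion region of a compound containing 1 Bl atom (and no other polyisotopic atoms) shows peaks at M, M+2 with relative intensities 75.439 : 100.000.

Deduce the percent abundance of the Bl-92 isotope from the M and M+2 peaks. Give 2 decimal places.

If p is the fraction of Bl that is Bl-90, then I(M+2)/I(M) = [C(1,1)·p^0·(1−p)] / p^1 = 1·(1−p)/p = 100.000/75.439 = 1.3256
(1−p)/p = 1.3256/1 = 1.3256  ⇒  p = 1/(1 + 1.3256) = 0.4300
Bl-90: 43.00%, Bl-92: 57.00%.

57.00%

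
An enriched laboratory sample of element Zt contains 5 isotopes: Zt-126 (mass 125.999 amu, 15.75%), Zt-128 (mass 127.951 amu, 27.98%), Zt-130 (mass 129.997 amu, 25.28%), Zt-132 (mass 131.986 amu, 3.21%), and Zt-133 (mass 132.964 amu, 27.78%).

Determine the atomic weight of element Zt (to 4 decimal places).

129.6829 amu

The abundance-weighted mean is 0.1575 × 125.999 + 0.2798 × 127.951 + 0.2528 × 129.997 + 0.0321 × 131.986 + 0.2778 × 132.964
= 19.84484 + 35.80069 + 32.86324 + 4.23675 + 36.93740 = 129.68292 amu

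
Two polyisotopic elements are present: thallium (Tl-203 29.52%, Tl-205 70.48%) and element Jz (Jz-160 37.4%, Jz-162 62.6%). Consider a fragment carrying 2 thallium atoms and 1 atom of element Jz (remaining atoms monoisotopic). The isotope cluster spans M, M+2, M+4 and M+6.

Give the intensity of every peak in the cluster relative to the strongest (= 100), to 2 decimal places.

7.30 : 47.10 : 100.00 : 69.68

Thallium pattern (n=2): 0.08714304 : 0.41611392 : 0.49674304
Element Jz pattern (n=1): 0.3740 : 0.6260
Convolve the two distributions (both contribute in 2-u steps):
  M: 0.08714304×0.3740 = 0.032591
  M+2: 0.08714304×0.6260 + 0.41611392×0.3740 = 0.210178
  M+4: 0.41611392×0.6260 + 0.49674304×0.3740 = 0.446269
  M+6: 0.49674304×0.6260 = 0.310961
Scale to base peak (0.446269) = 100: 7.30 : 47.10 : 100.00 : 69.68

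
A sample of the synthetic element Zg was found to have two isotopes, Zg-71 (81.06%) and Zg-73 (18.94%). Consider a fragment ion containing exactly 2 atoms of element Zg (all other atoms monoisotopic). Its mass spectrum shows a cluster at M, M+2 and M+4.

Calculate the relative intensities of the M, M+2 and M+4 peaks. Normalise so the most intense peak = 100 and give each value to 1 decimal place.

100.0 : 46.7 : 5.5

Each Zg atom is independently Zg-71 (p = 0.8106) or Zg-73 (q = 0.1894); the cluster is the binomial expansion (p + q)^2.
P(M) = 0.8106^2 = 0.657072
P(M+2) = 2 × 0.8106^1 × 0.1894^1 = 0.307055
P(M+4) = 0.1894^2 = 0.035872
The M peak is largest (0.657072); scaling to 100 gives 100.0 : 46.7 : 5.5.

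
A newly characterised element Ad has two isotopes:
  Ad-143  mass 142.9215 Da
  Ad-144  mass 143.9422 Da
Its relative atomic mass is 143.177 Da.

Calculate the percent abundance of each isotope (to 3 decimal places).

Writing the weighted mean with unknown fraction x of Ad-143:
142.9215·x + 143.9422·(1 − x) = 143.177
(142.9215 − 143.9422)·x = 143.177 − 143.9422
x = -0.7652 / -1.0207 = 0.74968 → 74.968% Ad-143, 25.032% Ad-144.

Ad-143: 74.968%, Ad-144: 25.032%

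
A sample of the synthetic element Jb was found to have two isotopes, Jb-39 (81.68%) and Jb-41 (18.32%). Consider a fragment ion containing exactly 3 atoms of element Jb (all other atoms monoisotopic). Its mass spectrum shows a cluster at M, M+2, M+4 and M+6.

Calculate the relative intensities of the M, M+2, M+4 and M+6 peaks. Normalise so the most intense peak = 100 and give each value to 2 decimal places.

The 3 Jb atoms are independent, so intensities follow the terms of (0.8168 + 0.1832)^3.
P(M) = 0.8168^3 = 0.544938
P(M+2) = 3 × 0.8168^2 × 0.1832^1 = 0.366672
P(M+4) = 3 × 0.8168^1 × 0.1832^2 = 0.082241
P(M+6) = 0.1832^3 = 0.006149
The M peak is largest (0.544938); scaling to 100 gives 100.00 : 67.29 : 15.09 : 1.13.

100.00 : 67.29 : 15.09 : 1.13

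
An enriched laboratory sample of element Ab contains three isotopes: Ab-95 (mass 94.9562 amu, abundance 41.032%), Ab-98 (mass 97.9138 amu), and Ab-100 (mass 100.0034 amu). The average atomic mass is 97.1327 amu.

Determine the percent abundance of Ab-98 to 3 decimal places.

38.272%

The remaining 58.968% is split between Ab-98 (fraction x) and Ab-100 (fraction 0.58968 − x).
Substituting: 97.9138x + 100.0034(0.58968 − x) = 58.170272016
(97.9138 − 100.0034)x = -0.799732896  ⇒  x = 0.38272, y = 0.20696
Ab-98: 38.272%, Ab-100: 20.696%.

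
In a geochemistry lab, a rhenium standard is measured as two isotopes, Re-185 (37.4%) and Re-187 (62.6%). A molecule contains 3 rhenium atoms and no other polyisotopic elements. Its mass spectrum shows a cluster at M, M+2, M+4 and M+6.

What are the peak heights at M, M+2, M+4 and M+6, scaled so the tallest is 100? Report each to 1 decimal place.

11.9 : 59.7 : 100.0 : 55.8

Expanding (0.374 + 0.626)^3:
P(M) = 0.374^3 = 0.052314
P(M+2) = 3 × 0.374^2 × 0.626^1 = 0.262687
P(M+4) = 3 × 0.374^1 × 0.626^2 = 0.439685
P(M+6) = 0.626^3 = 0.245314
The M+4 peak is largest (0.439685); scaling to 100 gives 11.9 : 59.7 : 100.0 : 55.8.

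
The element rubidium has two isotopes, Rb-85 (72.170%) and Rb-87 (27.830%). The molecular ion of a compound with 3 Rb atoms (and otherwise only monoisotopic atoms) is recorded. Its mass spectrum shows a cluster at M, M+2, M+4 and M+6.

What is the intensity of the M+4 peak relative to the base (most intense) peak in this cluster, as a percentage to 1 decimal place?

Term probabilities: M 0.3759, M+2 0.4349, M+4 0.1677, M+6 0.0216. Base peak = M+2.
P(M+2) = C(3,1) × 0.72170^2 × 0.27830^1 = 3 × 0.52085089 × 0.2783 = 0.434858 (base)
P(M+4) = C(3,2) × 0.72170^1 × 0.27830^2 = 3 × 0.7217 × 0.07745089 = 0.167689
Relative intensity = 0.167689 / 0.434858 × 100 = 38.6

38.6%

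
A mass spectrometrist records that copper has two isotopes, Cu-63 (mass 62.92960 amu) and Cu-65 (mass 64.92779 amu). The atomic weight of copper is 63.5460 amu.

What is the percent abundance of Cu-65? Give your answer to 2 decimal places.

30.85%

Writing the weighted mean with unknown fraction x of Cu-63:
62.92960·x + 64.92779·(1 − x) = 63.5460
(62.92960 − 64.92779)·x = 63.5460 − 64.92779
x = -1.38179 / -1.99819 = 0.69152 → 69.15% Cu-63, 30.85% Cu-65.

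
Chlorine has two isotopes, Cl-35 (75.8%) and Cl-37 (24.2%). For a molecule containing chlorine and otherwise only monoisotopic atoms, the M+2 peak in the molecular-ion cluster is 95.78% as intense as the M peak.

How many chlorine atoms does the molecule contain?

With n Cl atoms, P(M+2)/P(M) = C(n,1)·p^(n−1)q / p^n = n·q/p = n · 0.242/0.758.
n = 0.9578 × 0.758/0.242 = 3.00 ≈ 3

3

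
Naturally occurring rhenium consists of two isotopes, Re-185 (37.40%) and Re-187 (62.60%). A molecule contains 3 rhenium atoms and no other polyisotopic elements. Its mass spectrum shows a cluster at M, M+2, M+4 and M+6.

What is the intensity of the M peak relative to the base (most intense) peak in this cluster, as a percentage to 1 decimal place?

11.9%

Term probabilities: M 0.0523, M+2 0.2627, M+4 0.4397, M+6 0.2453. Base peak = M+4.
P(M+4) = C(3,2) × 0.3740^1 × 0.6260^2 = 3 × 0.3740 × 0.391876 = 0.439685 (base)
P(M) = C(3,0) × 0.3740^3 × 0.6260^0 = 1 × 0.05231362 × 1.0000 = 0.052314
Relative intensity = 0.052314 / 0.439685 × 100 = 11.9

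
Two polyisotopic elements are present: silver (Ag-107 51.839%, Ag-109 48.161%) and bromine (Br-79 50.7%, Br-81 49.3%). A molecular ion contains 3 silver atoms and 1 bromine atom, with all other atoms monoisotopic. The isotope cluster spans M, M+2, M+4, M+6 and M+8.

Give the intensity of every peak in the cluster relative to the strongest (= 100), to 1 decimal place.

Silver pattern (n=3): 0.13930601 : 0.38826655 : 0.36071887 : 0.11170857
Bromine pattern (n=1): 0.5070 : 0.4930
Convolve the two distributions (both contribute in 2-u steps):
  M: 0.13930601×0.5070 = 0.070628
  M+2: 0.13930601×0.4930 + 0.38826655×0.5070 = 0.265529
  M+4: 0.38826655×0.4930 + 0.36071887×0.5070 = 0.374300
  M+6: 0.36071887×0.4930 + 0.11170857×0.5070 = 0.234471
  M+8: 0.11170857×0.4930 = 0.055072
Scale to base peak (0.374300) = 100: 18.9 : 70.9 : 100.0 : 62.6 : 14.7

18.9 : 70.9 : 100.0 : 62.6 : 14.7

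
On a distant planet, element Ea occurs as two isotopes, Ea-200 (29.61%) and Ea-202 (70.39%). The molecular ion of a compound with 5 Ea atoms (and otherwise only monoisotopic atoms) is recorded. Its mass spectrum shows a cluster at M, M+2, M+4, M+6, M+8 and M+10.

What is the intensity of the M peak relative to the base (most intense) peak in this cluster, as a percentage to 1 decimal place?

0.6%

Term probabilities: M 0.0023, M+2 0.0271, M+4 0.1286, M+6 0.3058, M+8 0.3635, M+10 0.1728. Base peak = M+8.
P(M+8) = C(5,4) × 0.2961^1 × 0.7039^4 = 5 × 0.2961 × 0.24549568 = 0.363456 (base)
P(M) = C(5,0) × 0.2961^5 × 0.7039^0 = 1 × 0.0022761 × 1.0000 = 0.002276
Relative intensity = 0.002276 / 0.363456 × 100 = 0.6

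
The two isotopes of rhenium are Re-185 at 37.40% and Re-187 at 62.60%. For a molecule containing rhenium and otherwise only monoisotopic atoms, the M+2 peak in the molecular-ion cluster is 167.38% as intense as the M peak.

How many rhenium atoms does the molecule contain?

With n Re atoms, P(M+2)/P(M) = C(n,1)·p^(n−1)q / p^n = n·q/p = n · 0.6260/0.3740.
n = 1.6738 × 0.3740/0.6260 = 1.00 ≈ 1

1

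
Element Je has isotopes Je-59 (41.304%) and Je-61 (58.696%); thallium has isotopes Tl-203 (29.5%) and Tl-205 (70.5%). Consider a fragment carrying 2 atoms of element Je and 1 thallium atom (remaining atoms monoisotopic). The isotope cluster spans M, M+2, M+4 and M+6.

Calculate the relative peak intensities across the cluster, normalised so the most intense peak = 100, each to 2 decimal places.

Element Je pattern (n=2): 0.17060204 : 0.48487592 : 0.34452204
Thallium pattern (n=1): 0.2950 : 0.7050
Convolve the two distributions (both contribute in 2-u steps):
  M: 0.17060204×0.2950 = 0.050328
  M+2: 0.17060204×0.7050 + 0.48487592×0.2950 = 0.263313
  M+4: 0.48487592×0.7050 + 0.34452204×0.2950 = 0.443472
  M+6: 0.34452204×0.7050 = 0.242888
Scale to base peak (0.443472) = 100: 11.35 : 59.38 : 100.00 : 54.77

11.35 : 59.38 : 100.00 : 54.77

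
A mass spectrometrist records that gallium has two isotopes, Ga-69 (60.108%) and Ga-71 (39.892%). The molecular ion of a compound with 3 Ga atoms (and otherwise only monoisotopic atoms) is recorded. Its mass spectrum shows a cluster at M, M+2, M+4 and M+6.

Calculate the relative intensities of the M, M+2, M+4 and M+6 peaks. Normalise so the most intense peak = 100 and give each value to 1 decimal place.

Expanding (0.60108 + 0.39892)^3:
P(M) = 0.60108^3 = 0.217169
P(M+2) = 3 × 0.60108^2 × 0.39892^1 = 0.432386
P(M+4) = 3 × 0.60108^1 × 0.39892^2 = 0.286963
P(M+6) = 0.39892^3 = 0.063483
The M+2 peak is largest (0.432386); scaling to 100 gives 50.2 : 100.0 : 66.4 : 14.7.

50.2 : 100.0 : 66.4 : 14.7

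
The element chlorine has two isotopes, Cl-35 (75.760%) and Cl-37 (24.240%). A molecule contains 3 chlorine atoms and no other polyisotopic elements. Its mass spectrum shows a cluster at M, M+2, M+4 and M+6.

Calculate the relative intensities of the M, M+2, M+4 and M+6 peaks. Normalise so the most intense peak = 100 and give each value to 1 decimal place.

The 3 Cl atoms are independent, so intensities follow the terms of (0.75760 + 0.24240)^3.
P(M) = 0.75760^3 = 0.434830
P(M+2) = 3 × 0.75760^2 × 0.24240^1 = 0.417382
P(M+4) = 3 × 0.75760^1 × 0.24240^2 = 0.133545
P(M+6) = 0.24240^3 = 0.014243
The M peak is largest (0.434830); scaling to 100 gives 100.0 : 96.0 : 30.7 : 3.3.

100.0 : 96.0 : 30.7 : 3.3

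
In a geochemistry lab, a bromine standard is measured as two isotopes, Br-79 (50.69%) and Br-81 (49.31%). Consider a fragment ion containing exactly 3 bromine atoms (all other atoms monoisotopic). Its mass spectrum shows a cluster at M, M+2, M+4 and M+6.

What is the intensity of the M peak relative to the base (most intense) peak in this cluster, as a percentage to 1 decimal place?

34.3%

(0.5069 + 0.4931)^3 gives M 0.1302, M+2 0.3801, M+4 0.3698, M+6 0.1199; the largest is M+2.
P(M+2) = C(3,1) × 0.5069^2 × 0.4931^1 = 3 × 0.25694761 × 0.4931 = 0.380103 (base)
P(M) = C(3,0) × 0.5069^3 × 0.4931^0 = 1 × 0.13024674 × 1.0000 = 0.130247
Relative intensity = 0.130247 / 0.380103 × 100 = 34.3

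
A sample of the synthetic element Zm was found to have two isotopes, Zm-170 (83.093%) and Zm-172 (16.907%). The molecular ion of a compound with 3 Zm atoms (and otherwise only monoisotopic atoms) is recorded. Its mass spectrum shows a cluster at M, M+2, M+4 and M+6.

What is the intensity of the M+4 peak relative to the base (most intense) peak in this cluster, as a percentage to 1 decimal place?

Term probabilities: M 0.5737, M+2 0.3502, M+4 0.0713, M+6 0.0048. Base peak = M.
P(M) = C(3,0) × 0.83093^3 × 0.16907^0 = 1 × 0.57371119 × 1.0000 = 0.573711 (base)
P(M+4) = C(3,2) × 0.83093^1 × 0.16907^2 = 3 × 0.83093 × 0.02858466 = 0.071256
Relative intensity = 0.071256 / 0.573711 × 100 = 12.4

12.4%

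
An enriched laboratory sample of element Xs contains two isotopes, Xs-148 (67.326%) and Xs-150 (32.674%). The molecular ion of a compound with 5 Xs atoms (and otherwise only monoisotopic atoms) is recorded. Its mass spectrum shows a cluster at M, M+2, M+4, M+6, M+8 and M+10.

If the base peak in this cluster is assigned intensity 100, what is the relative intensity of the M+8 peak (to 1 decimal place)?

11.4

(0.67326 + 0.32674)^5 gives M 0.1383, M+2 0.3357, M+4 0.3258, M+6 0.1581, M+8 0.0384, M+10 0.0037; the largest is M+2.
P(M+2) = C(5,1) × 0.67326^4 × 0.32674^1 = 5 × 0.20546188 × 0.32674 = 0.335663 (base)
P(M+8) = C(5,4) × 0.67326^1 × 0.32674^4 = 5 × 0.67326 × 0.01139749 = 0.038367
Relative intensity = 0.038367 / 0.335663 × 100 = 11.4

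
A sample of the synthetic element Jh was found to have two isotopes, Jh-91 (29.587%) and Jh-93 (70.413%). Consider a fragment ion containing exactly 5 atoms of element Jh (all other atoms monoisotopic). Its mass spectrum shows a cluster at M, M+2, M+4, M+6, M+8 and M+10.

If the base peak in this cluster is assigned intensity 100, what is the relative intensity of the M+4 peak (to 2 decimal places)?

Binomial terms of (0.29587 + 0.70413)^5: M 0.0023, M+2 0.0270, M+4 0.1284, M+6 0.3056, M+8 0.3636, M+10 0.1731 → M+8 is the base peak.
P(M+8) = C(5,4) × 0.29587^1 × 0.70413^4 = 5 × 0.29587 × 0.2458167 = 0.363649 (base)
P(M+4) = C(5,2) × 0.29587^3 × 0.70413^2 = 10 × 0.02590018 × 0.49579906 = 0.128413
Relative intensity = 0.128413 / 0.363649 × 100 = 35.31

35.31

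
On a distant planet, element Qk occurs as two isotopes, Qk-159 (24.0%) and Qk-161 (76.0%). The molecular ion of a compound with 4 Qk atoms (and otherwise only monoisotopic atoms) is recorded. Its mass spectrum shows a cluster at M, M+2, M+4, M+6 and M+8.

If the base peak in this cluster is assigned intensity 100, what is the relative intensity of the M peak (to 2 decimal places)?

0.79

Term probabilities: M 0.0033, M+2 0.0420, M+4 0.1996, M+6 0.4214, M+8 0.3336. Base peak = M+6.
P(M+6) = C(4,3) × 0.240^1 × 0.760^3 = 4 × 0.2400 × 0.438976 = 0.421417 (base)
P(M) = C(4,0) × 0.240^4 × 0.760^0 = 1 × 0.00331776 × 1.0000 = 0.003318
Relative intensity = 0.003318 / 0.421417 × 100 = 0.79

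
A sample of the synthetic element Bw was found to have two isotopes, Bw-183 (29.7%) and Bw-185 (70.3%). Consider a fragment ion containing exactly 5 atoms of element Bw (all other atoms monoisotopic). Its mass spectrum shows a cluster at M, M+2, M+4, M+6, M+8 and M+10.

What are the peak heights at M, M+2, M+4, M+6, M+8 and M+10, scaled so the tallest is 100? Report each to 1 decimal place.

Expanding (0.297 + 0.703)^5:
P(M) = 0.297^5 = 0.002311
P(M+2) = 5 × 0.297^4 × 0.703^1 = 0.027350
P(M+4) = 10 × 0.297^3 × 0.703^2 = 0.129473
P(M+6) = 10 × 0.297^2 × 0.703^3 = 0.306464
P(M+8) = 5 × 0.297^1 × 0.703^4 = 0.362700
P(M+10) = 0.703^5 = 0.171703
The M+8 peak is largest (0.362700); scaling to 100 gives 0.6 : 7.5 : 35.7 : 84.5 : 100.0 : 47.3.

0.6 : 7.5 : 35.7 : 84.5 : 100.0 : 47.3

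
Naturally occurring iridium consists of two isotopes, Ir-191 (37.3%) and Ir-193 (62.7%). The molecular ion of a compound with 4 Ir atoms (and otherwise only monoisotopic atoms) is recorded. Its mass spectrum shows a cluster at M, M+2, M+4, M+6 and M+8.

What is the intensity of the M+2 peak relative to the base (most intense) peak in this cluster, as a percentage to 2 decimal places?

35.39%

Term probabilities: M 0.0194, M+2 0.1302, M+4 0.3282, M+6 0.3678, M+8 0.1546. Base peak = M+6.
P(M+6) = C(4,3) × 0.373^1 × 0.627^3 = 4 × 0.3730 × 0.24649188 = 0.367766 (base)
P(M+2) = C(4,1) × 0.373^3 × 0.627^1 = 4 × 0.05189512 × 0.6270 = 0.130153
Relative intensity = 0.130153 / 0.367766 × 100 = 35.39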